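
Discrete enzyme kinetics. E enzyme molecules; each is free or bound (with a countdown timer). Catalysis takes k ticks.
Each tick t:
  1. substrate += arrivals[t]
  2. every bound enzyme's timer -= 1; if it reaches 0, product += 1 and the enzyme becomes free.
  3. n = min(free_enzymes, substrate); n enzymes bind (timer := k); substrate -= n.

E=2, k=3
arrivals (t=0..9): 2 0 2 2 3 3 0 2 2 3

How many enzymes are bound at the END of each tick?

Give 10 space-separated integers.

Answer: 2 2 2 2 2 2 2 2 2 2

Derivation:
t=0: arr=2 -> substrate=0 bound=2 product=0
t=1: arr=0 -> substrate=0 bound=2 product=0
t=2: arr=2 -> substrate=2 bound=2 product=0
t=3: arr=2 -> substrate=2 bound=2 product=2
t=4: arr=3 -> substrate=5 bound=2 product=2
t=5: arr=3 -> substrate=8 bound=2 product=2
t=6: arr=0 -> substrate=6 bound=2 product=4
t=7: arr=2 -> substrate=8 bound=2 product=4
t=8: arr=2 -> substrate=10 bound=2 product=4
t=9: arr=3 -> substrate=11 bound=2 product=6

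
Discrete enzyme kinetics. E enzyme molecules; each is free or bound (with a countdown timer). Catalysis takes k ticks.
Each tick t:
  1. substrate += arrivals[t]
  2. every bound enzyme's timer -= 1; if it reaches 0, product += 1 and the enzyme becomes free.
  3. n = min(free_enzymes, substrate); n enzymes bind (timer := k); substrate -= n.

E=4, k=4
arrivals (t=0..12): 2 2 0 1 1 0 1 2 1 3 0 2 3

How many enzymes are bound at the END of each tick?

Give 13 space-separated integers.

t=0: arr=2 -> substrate=0 bound=2 product=0
t=1: arr=2 -> substrate=0 bound=4 product=0
t=2: arr=0 -> substrate=0 bound=4 product=0
t=3: arr=1 -> substrate=1 bound=4 product=0
t=4: arr=1 -> substrate=0 bound=4 product=2
t=5: arr=0 -> substrate=0 bound=2 product=4
t=6: arr=1 -> substrate=0 bound=3 product=4
t=7: arr=2 -> substrate=1 bound=4 product=4
t=8: arr=1 -> substrate=0 bound=4 product=6
t=9: arr=3 -> substrate=3 bound=4 product=6
t=10: arr=0 -> substrate=2 bound=4 product=7
t=11: arr=2 -> substrate=3 bound=4 product=8
t=12: arr=3 -> substrate=4 bound=4 product=10

Answer: 2 4 4 4 4 2 3 4 4 4 4 4 4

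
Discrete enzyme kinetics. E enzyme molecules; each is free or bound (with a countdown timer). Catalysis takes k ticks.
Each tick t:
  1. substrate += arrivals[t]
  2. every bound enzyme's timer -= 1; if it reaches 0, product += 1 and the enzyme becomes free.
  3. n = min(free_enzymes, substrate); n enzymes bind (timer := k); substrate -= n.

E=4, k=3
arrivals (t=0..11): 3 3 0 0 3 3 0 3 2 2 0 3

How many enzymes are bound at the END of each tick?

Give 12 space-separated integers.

t=0: arr=3 -> substrate=0 bound=3 product=0
t=1: arr=3 -> substrate=2 bound=4 product=0
t=2: arr=0 -> substrate=2 bound=4 product=0
t=3: arr=0 -> substrate=0 bound=3 product=3
t=4: arr=3 -> substrate=1 bound=4 product=4
t=5: arr=3 -> substrate=4 bound=4 product=4
t=6: arr=0 -> substrate=2 bound=4 product=6
t=7: arr=3 -> substrate=3 bound=4 product=8
t=8: arr=2 -> substrate=5 bound=4 product=8
t=9: arr=2 -> substrate=5 bound=4 product=10
t=10: arr=0 -> substrate=3 bound=4 product=12
t=11: arr=3 -> substrate=6 bound=4 product=12

Answer: 3 4 4 3 4 4 4 4 4 4 4 4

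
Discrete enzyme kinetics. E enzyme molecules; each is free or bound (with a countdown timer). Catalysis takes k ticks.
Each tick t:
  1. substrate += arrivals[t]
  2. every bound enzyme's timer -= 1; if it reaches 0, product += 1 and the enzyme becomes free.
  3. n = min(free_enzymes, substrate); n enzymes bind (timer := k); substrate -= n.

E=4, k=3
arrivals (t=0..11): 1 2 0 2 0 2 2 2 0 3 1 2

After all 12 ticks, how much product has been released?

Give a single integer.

t=0: arr=1 -> substrate=0 bound=1 product=0
t=1: arr=2 -> substrate=0 bound=3 product=0
t=2: arr=0 -> substrate=0 bound=3 product=0
t=3: arr=2 -> substrate=0 bound=4 product=1
t=4: arr=0 -> substrate=0 bound=2 product=3
t=5: arr=2 -> substrate=0 bound=4 product=3
t=6: arr=2 -> substrate=0 bound=4 product=5
t=7: arr=2 -> substrate=2 bound=4 product=5
t=8: arr=0 -> substrate=0 bound=4 product=7
t=9: arr=3 -> substrate=1 bound=4 product=9
t=10: arr=1 -> substrate=2 bound=4 product=9
t=11: arr=2 -> substrate=2 bound=4 product=11

Answer: 11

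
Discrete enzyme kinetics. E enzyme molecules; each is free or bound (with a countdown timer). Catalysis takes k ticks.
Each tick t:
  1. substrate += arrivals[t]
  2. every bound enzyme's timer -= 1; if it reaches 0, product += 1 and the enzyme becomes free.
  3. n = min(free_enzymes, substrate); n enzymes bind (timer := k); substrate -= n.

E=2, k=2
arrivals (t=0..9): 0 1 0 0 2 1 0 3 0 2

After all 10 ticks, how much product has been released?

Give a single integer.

t=0: arr=0 -> substrate=0 bound=0 product=0
t=1: arr=1 -> substrate=0 bound=1 product=0
t=2: arr=0 -> substrate=0 bound=1 product=0
t=3: arr=0 -> substrate=0 bound=0 product=1
t=4: arr=2 -> substrate=0 bound=2 product=1
t=5: arr=1 -> substrate=1 bound=2 product=1
t=6: arr=0 -> substrate=0 bound=1 product=3
t=7: arr=3 -> substrate=2 bound=2 product=3
t=8: arr=0 -> substrate=1 bound=2 product=4
t=9: arr=2 -> substrate=2 bound=2 product=5

Answer: 5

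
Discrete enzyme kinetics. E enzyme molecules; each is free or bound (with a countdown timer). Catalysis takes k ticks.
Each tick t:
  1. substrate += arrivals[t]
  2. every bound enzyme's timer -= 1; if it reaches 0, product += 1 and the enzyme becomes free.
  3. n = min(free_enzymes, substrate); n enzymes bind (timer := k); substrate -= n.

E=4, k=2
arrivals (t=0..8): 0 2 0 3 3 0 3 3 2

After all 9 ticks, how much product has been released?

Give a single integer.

t=0: arr=0 -> substrate=0 bound=0 product=0
t=1: arr=2 -> substrate=0 bound=2 product=0
t=2: arr=0 -> substrate=0 bound=2 product=0
t=3: arr=3 -> substrate=0 bound=3 product=2
t=4: arr=3 -> substrate=2 bound=4 product=2
t=5: arr=0 -> substrate=0 bound=3 product=5
t=6: arr=3 -> substrate=1 bound=4 product=6
t=7: arr=3 -> substrate=2 bound=4 product=8
t=8: arr=2 -> substrate=2 bound=4 product=10

Answer: 10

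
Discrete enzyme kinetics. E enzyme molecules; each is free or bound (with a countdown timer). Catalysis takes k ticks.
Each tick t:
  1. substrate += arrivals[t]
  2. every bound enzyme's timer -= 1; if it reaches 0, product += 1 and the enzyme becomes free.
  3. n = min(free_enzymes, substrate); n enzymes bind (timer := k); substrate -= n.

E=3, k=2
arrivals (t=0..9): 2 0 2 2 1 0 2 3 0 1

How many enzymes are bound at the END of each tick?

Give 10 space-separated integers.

Answer: 2 2 2 3 3 2 2 3 3 3

Derivation:
t=0: arr=2 -> substrate=0 bound=2 product=0
t=1: arr=0 -> substrate=0 bound=2 product=0
t=2: arr=2 -> substrate=0 bound=2 product=2
t=3: arr=2 -> substrate=1 bound=3 product=2
t=4: arr=1 -> substrate=0 bound=3 product=4
t=5: arr=0 -> substrate=0 bound=2 product=5
t=6: arr=2 -> substrate=0 bound=2 product=7
t=7: arr=3 -> substrate=2 bound=3 product=7
t=8: arr=0 -> substrate=0 bound=3 product=9
t=9: arr=1 -> substrate=0 bound=3 product=10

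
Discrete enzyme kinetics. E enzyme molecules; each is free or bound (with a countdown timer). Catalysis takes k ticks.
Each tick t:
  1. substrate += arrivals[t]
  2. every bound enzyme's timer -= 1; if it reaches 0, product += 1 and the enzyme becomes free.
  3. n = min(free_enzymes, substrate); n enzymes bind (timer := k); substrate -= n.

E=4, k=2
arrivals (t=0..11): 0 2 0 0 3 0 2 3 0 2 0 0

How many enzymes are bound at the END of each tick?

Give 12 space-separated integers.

t=0: arr=0 -> substrate=0 bound=0 product=0
t=1: arr=2 -> substrate=0 bound=2 product=0
t=2: arr=0 -> substrate=0 bound=2 product=0
t=3: arr=0 -> substrate=0 bound=0 product=2
t=4: arr=3 -> substrate=0 bound=3 product=2
t=5: arr=0 -> substrate=0 bound=3 product=2
t=6: arr=2 -> substrate=0 bound=2 product=5
t=7: arr=3 -> substrate=1 bound=4 product=5
t=8: arr=0 -> substrate=0 bound=3 product=7
t=9: arr=2 -> substrate=0 bound=3 product=9
t=10: arr=0 -> substrate=0 bound=2 product=10
t=11: arr=0 -> substrate=0 bound=0 product=12

Answer: 0 2 2 0 3 3 2 4 3 3 2 0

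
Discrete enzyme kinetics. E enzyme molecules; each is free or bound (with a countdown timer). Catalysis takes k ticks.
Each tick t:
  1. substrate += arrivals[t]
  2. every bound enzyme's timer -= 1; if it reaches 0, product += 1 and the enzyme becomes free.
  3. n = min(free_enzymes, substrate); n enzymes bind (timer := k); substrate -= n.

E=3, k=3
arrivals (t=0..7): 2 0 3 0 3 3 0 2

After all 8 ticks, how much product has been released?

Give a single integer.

Answer: 5

Derivation:
t=0: arr=2 -> substrate=0 bound=2 product=0
t=1: arr=0 -> substrate=0 bound=2 product=0
t=2: arr=3 -> substrate=2 bound=3 product=0
t=3: arr=0 -> substrate=0 bound=3 product=2
t=4: arr=3 -> substrate=3 bound=3 product=2
t=5: arr=3 -> substrate=5 bound=3 product=3
t=6: arr=0 -> substrate=3 bound=3 product=5
t=7: arr=2 -> substrate=5 bound=3 product=5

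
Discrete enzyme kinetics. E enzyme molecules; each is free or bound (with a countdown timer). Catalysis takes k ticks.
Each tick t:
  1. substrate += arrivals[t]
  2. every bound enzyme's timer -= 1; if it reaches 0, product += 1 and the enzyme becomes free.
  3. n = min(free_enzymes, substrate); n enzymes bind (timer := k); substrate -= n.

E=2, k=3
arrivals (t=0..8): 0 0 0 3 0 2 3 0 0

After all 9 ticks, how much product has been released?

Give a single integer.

t=0: arr=0 -> substrate=0 bound=0 product=0
t=1: arr=0 -> substrate=0 bound=0 product=0
t=2: arr=0 -> substrate=0 bound=0 product=0
t=3: arr=3 -> substrate=1 bound=2 product=0
t=4: arr=0 -> substrate=1 bound=2 product=0
t=5: arr=2 -> substrate=3 bound=2 product=0
t=6: arr=3 -> substrate=4 bound=2 product=2
t=7: arr=0 -> substrate=4 bound=2 product=2
t=8: arr=0 -> substrate=4 bound=2 product=2

Answer: 2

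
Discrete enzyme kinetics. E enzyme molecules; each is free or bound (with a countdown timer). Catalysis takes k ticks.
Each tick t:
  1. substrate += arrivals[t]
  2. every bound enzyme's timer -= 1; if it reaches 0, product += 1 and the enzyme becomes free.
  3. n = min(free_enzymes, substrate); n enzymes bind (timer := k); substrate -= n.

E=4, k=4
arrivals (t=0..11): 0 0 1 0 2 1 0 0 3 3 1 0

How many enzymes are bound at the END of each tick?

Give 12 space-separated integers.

t=0: arr=0 -> substrate=0 bound=0 product=0
t=1: arr=0 -> substrate=0 bound=0 product=0
t=2: arr=1 -> substrate=0 bound=1 product=0
t=3: arr=0 -> substrate=0 bound=1 product=0
t=4: arr=2 -> substrate=0 bound=3 product=0
t=5: arr=1 -> substrate=0 bound=4 product=0
t=6: arr=0 -> substrate=0 bound=3 product=1
t=7: arr=0 -> substrate=0 bound=3 product=1
t=8: arr=3 -> substrate=0 bound=4 product=3
t=9: arr=3 -> substrate=2 bound=4 product=4
t=10: arr=1 -> substrate=3 bound=4 product=4
t=11: arr=0 -> substrate=3 bound=4 product=4

Answer: 0 0 1 1 3 4 3 3 4 4 4 4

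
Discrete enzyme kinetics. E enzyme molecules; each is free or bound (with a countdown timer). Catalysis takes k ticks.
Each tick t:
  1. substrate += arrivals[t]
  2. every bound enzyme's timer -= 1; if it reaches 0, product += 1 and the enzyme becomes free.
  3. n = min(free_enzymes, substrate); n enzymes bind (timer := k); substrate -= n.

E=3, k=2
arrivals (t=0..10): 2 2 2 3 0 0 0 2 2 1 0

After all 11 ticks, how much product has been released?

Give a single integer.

t=0: arr=2 -> substrate=0 bound=2 product=0
t=1: arr=2 -> substrate=1 bound=3 product=0
t=2: arr=2 -> substrate=1 bound=3 product=2
t=3: arr=3 -> substrate=3 bound=3 product=3
t=4: arr=0 -> substrate=1 bound=3 product=5
t=5: arr=0 -> substrate=0 bound=3 product=6
t=6: arr=0 -> substrate=0 bound=1 product=8
t=7: arr=2 -> substrate=0 bound=2 product=9
t=8: arr=2 -> substrate=1 bound=3 product=9
t=9: arr=1 -> substrate=0 bound=3 product=11
t=10: arr=0 -> substrate=0 bound=2 product=12

Answer: 12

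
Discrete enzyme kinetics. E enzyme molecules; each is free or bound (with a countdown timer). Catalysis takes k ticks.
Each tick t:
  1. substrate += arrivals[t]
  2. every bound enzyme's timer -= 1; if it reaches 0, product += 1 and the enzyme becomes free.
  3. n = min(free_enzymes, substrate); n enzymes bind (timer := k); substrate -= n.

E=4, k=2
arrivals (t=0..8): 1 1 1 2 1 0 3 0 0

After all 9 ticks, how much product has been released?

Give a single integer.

Answer: 9

Derivation:
t=0: arr=1 -> substrate=0 bound=1 product=0
t=1: arr=1 -> substrate=0 bound=2 product=0
t=2: arr=1 -> substrate=0 bound=2 product=1
t=3: arr=2 -> substrate=0 bound=3 product=2
t=4: arr=1 -> substrate=0 bound=3 product=3
t=5: arr=0 -> substrate=0 bound=1 product=5
t=6: arr=3 -> substrate=0 bound=3 product=6
t=7: arr=0 -> substrate=0 bound=3 product=6
t=8: arr=0 -> substrate=0 bound=0 product=9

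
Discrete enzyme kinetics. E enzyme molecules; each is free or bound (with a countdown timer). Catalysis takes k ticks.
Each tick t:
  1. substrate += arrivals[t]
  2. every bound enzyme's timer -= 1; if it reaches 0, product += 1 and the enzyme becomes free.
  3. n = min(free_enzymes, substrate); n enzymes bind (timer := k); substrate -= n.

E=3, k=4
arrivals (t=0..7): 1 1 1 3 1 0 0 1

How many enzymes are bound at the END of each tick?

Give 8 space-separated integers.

t=0: arr=1 -> substrate=0 bound=1 product=0
t=1: arr=1 -> substrate=0 bound=2 product=0
t=2: arr=1 -> substrate=0 bound=3 product=0
t=3: arr=3 -> substrate=3 bound=3 product=0
t=4: arr=1 -> substrate=3 bound=3 product=1
t=5: arr=0 -> substrate=2 bound=3 product=2
t=6: arr=0 -> substrate=1 bound=3 product=3
t=7: arr=1 -> substrate=2 bound=3 product=3

Answer: 1 2 3 3 3 3 3 3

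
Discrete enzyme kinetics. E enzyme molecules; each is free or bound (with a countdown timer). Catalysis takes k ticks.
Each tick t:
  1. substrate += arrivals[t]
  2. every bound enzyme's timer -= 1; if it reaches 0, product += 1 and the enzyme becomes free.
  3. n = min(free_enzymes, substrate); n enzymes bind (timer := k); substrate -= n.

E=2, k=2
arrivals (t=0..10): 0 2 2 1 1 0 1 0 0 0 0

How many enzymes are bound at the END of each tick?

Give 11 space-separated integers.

Answer: 0 2 2 2 2 2 2 1 1 0 0

Derivation:
t=0: arr=0 -> substrate=0 bound=0 product=0
t=1: arr=2 -> substrate=0 bound=2 product=0
t=2: arr=2 -> substrate=2 bound=2 product=0
t=3: arr=1 -> substrate=1 bound=2 product=2
t=4: arr=1 -> substrate=2 bound=2 product=2
t=5: arr=0 -> substrate=0 bound=2 product=4
t=6: arr=1 -> substrate=1 bound=2 product=4
t=7: arr=0 -> substrate=0 bound=1 product=6
t=8: arr=0 -> substrate=0 bound=1 product=6
t=9: arr=0 -> substrate=0 bound=0 product=7
t=10: arr=0 -> substrate=0 bound=0 product=7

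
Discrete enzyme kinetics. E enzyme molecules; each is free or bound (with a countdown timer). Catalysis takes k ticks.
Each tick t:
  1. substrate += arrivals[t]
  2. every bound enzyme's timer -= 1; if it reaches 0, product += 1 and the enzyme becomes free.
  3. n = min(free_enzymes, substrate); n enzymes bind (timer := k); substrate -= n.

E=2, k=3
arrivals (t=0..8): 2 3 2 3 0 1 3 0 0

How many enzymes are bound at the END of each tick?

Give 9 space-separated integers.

t=0: arr=2 -> substrate=0 bound=2 product=0
t=1: arr=3 -> substrate=3 bound=2 product=0
t=2: arr=2 -> substrate=5 bound=2 product=0
t=3: arr=3 -> substrate=6 bound=2 product=2
t=4: arr=0 -> substrate=6 bound=2 product=2
t=5: arr=1 -> substrate=7 bound=2 product=2
t=6: arr=3 -> substrate=8 bound=2 product=4
t=7: arr=0 -> substrate=8 bound=2 product=4
t=8: arr=0 -> substrate=8 bound=2 product=4

Answer: 2 2 2 2 2 2 2 2 2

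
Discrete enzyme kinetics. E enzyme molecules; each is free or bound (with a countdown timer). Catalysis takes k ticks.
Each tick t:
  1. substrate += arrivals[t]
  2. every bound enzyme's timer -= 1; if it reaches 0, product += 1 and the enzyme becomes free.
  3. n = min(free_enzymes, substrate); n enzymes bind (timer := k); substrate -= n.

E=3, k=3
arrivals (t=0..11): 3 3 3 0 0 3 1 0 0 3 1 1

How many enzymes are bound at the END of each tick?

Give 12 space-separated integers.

t=0: arr=3 -> substrate=0 bound=3 product=0
t=1: arr=3 -> substrate=3 bound=3 product=0
t=2: arr=3 -> substrate=6 bound=3 product=0
t=3: arr=0 -> substrate=3 bound=3 product=3
t=4: arr=0 -> substrate=3 bound=3 product=3
t=5: arr=3 -> substrate=6 bound=3 product=3
t=6: arr=1 -> substrate=4 bound=3 product=6
t=7: arr=0 -> substrate=4 bound=3 product=6
t=8: arr=0 -> substrate=4 bound=3 product=6
t=9: arr=3 -> substrate=4 bound=3 product=9
t=10: arr=1 -> substrate=5 bound=3 product=9
t=11: arr=1 -> substrate=6 bound=3 product=9

Answer: 3 3 3 3 3 3 3 3 3 3 3 3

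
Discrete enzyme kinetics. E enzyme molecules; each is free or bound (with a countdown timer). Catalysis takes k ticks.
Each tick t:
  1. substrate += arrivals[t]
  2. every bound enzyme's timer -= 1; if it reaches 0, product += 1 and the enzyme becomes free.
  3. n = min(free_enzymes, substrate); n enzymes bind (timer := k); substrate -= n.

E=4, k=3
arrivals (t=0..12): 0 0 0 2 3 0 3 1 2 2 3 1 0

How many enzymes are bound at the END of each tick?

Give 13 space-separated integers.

Answer: 0 0 0 2 4 4 4 4 4 4 4 4 4

Derivation:
t=0: arr=0 -> substrate=0 bound=0 product=0
t=1: arr=0 -> substrate=0 bound=0 product=0
t=2: arr=0 -> substrate=0 bound=0 product=0
t=3: arr=2 -> substrate=0 bound=2 product=0
t=4: arr=3 -> substrate=1 bound=4 product=0
t=5: arr=0 -> substrate=1 bound=4 product=0
t=6: arr=3 -> substrate=2 bound=4 product=2
t=7: arr=1 -> substrate=1 bound=4 product=4
t=8: arr=2 -> substrate=3 bound=4 product=4
t=9: arr=2 -> substrate=3 bound=4 product=6
t=10: arr=3 -> substrate=4 bound=4 product=8
t=11: arr=1 -> substrate=5 bound=4 product=8
t=12: arr=0 -> substrate=3 bound=4 product=10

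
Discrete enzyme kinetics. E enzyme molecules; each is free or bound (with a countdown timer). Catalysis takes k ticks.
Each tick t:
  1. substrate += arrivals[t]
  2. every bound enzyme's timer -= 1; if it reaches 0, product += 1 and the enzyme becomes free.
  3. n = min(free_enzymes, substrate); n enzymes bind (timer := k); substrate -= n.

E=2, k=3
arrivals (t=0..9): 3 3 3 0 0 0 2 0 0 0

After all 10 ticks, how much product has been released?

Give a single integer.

t=0: arr=3 -> substrate=1 bound=2 product=0
t=1: arr=3 -> substrate=4 bound=2 product=0
t=2: arr=3 -> substrate=7 bound=2 product=0
t=3: arr=0 -> substrate=5 bound=2 product=2
t=4: arr=0 -> substrate=5 bound=2 product=2
t=5: arr=0 -> substrate=5 bound=2 product=2
t=6: arr=2 -> substrate=5 bound=2 product=4
t=7: arr=0 -> substrate=5 bound=2 product=4
t=8: arr=0 -> substrate=5 bound=2 product=4
t=9: arr=0 -> substrate=3 bound=2 product=6

Answer: 6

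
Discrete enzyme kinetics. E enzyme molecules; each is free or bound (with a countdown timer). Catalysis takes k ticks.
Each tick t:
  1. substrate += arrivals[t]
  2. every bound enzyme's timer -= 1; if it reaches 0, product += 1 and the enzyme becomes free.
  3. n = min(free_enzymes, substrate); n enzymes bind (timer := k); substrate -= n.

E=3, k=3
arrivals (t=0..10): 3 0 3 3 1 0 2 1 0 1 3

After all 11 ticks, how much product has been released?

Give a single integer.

Answer: 9

Derivation:
t=0: arr=3 -> substrate=0 bound=3 product=0
t=1: arr=0 -> substrate=0 bound=3 product=0
t=2: arr=3 -> substrate=3 bound=3 product=0
t=3: arr=3 -> substrate=3 bound=3 product=3
t=4: arr=1 -> substrate=4 bound=3 product=3
t=5: arr=0 -> substrate=4 bound=3 product=3
t=6: arr=2 -> substrate=3 bound=3 product=6
t=7: arr=1 -> substrate=4 bound=3 product=6
t=8: arr=0 -> substrate=4 bound=3 product=6
t=9: arr=1 -> substrate=2 bound=3 product=9
t=10: arr=3 -> substrate=5 bound=3 product=9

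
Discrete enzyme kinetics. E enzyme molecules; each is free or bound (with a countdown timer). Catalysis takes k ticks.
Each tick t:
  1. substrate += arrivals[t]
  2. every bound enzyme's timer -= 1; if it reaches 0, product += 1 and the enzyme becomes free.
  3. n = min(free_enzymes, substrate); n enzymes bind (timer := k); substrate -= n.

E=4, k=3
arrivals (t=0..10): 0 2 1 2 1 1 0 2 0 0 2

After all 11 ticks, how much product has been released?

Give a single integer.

t=0: arr=0 -> substrate=0 bound=0 product=0
t=1: arr=2 -> substrate=0 bound=2 product=0
t=2: arr=1 -> substrate=0 bound=3 product=0
t=3: arr=2 -> substrate=1 bound=4 product=0
t=4: arr=1 -> substrate=0 bound=4 product=2
t=5: arr=1 -> substrate=0 bound=4 product=3
t=6: arr=0 -> substrate=0 bound=3 product=4
t=7: arr=2 -> substrate=0 bound=3 product=6
t=8: arr=0 -> substrate=0 bound=2 product=7
t=9: arr=0 -> substrate=0 bound=2 product=7
t=10: arr=2 -> substrate=0 bound=2 product=9

Answer: 9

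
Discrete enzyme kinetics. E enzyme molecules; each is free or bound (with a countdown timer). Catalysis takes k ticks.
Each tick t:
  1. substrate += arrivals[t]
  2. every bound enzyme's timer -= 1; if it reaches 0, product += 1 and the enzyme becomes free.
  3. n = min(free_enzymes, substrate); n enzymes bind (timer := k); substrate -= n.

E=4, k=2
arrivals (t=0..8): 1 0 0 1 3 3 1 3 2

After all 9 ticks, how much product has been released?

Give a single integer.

t=0: arr=1 -> substrate=0 bound=1 product=0
t=1: arr=0 -> substrate=0 bound=1 product=0
t=2: arr=0 -> substrate=0 bound=0 product=1
t=3: arr=1 -> substrate=0 bound=1 product=1
t=4: arr=3 -> substrate=0 bound=4 product=1
t=5: arr=3 -> substrate=2 bound=4 product=2
t=6: arr=1 -> substrate=0 bound=4 product=5
t=7: arr=3 -> substrate=2 bound=4 product=6
t=8: arr=2 -> substrate=1 bound=4 product=9

Answer: 9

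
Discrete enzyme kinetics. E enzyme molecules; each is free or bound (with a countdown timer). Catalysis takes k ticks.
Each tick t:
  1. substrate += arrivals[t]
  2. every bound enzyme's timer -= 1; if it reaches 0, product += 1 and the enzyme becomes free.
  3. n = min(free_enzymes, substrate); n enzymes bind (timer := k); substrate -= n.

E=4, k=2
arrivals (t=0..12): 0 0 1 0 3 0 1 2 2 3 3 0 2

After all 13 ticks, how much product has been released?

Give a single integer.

Answer: 13

Derivation:
t=0: arr=0 -> substrate=0 bound=0 product=0
t=1: arr=0 -> substrate=0 bound=0 product=0
t=2: arr=1 -> substrate=0 bound=1 product=0
t=3: arr=0 -> substrate=0 bound=1 product=0
t=4: arr=3 -> substrate=0 bound=3 product=1
t=5: arr=0 -> substrate=0 bound=3 product=1
t=6: arr=1 -> substrate=0 bound=1 product=4
t=7: arr=2 -> substrate=0 bound=3 product=4
t=8: arr=2 -> substrate=0 bound=4 product=5
t=9: arr=3 -> substrate=1 bound=4 product=7
t=10: arr=3 -> substrate=2 bound=4 product=9
t=11: arr=0 -> substrate=0 bound=4 product=11
t=12: arr=2 -> substrate=0 bound=4 product=13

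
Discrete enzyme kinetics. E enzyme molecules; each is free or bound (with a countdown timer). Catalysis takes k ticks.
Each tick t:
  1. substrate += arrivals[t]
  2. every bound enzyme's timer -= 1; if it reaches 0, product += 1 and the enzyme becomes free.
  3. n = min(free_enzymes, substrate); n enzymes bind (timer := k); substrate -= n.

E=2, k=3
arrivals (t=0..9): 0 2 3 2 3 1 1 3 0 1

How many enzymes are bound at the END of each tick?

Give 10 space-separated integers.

Answer: 0 2 2 2 2 2 2 2 2 2

Derivation:
t=0: arr=0 -> substrate=0 bound=0 product=0
t=1: arr=2 -> substrate=0 bound=2 product=0
t=2: arr=3 -> substrate=3 bound=2 product=0
t=3: arr=2 -> substrate=5 bound=2 product=0
t=4: arr=3 -> substrate=6 bound=2 product=2
t=5: arr=1 -> substrate=7 bound=2 product=2
t=6: arr=1 -> substrate=8 bound=2 product=2
t=7: arr=3 -> substrate=9 bound=2 product=4
t=8: arr=0 -> substrate=9 bound=2 product=4
t=9: arr=1 -> substrate=10 bound=2 product=4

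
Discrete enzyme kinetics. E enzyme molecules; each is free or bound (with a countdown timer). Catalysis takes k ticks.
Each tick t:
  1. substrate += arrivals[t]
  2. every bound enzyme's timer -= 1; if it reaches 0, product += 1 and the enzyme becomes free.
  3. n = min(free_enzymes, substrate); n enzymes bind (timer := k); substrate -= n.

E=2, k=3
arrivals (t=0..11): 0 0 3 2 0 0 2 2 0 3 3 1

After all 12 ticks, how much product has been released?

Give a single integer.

t=0: arr=0 -> substrate=0 bound=0 product=0
t=1: arr=0 -> substrate=0 bound=0 product=0
t=2: arr=3 -> substrate=1 bound=2 product=0
t=3: arr=2 -> substrate=3 bound=2 product=0
t=4: arr=0 -> substrate=3 bound=2 product=0
t=5: arr=0 -> substrate=1 bound=2 product=2
t=6: arr=2 -> substrate=3 bound=2 product=2
t=7: arr=2 -> substrate=5 bound=2 product=2
t=8: arr=0 -> substrate=3 bound=2 product=4
t=9: arr=3 -> substrate=6 bound=2 product=4
t=10: arr=3 -> substrate=9 bound=2 product=4
t=11: arr=1 -> substrate=8 bound=2 product=6

Answer: 6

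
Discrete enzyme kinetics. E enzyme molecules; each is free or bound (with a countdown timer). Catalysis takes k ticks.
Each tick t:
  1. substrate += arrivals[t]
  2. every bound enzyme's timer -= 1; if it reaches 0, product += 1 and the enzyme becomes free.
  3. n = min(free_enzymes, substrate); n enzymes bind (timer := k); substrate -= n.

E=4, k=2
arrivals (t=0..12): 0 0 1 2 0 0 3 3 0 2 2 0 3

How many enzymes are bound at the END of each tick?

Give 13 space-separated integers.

Answer: 0 0 1 3 2 0 3 4 3 4 4 2 3

Derivation:
t=0: arr=0 -> substrate=0 bound=0 product=0
t=1: arr=0 -> substrate=0 bound=0 product=0
t=2: arr=1 -> substrate=0 bound=1 product=0
t=3: arr=2 -> substrate=0 bound=3 product=0
t=4: arr=0 -> substrate=0 bound=2 product=1
t=5: arr=0 -> substrate=0 bound=0 product=3
t=6: arr=3 -> substrate=0 bound=3 product=3
t=7: arr=3 -> substrate=2 bound=4 product=3
t=8: arr=0 -> substrate=0 bound=3 product=6
t=9: arr=2 -> substrate=0 bound=4 product=7
t=10: arr=2 -> substrate=0 bound=4 product=9
t=11: arr=0 -> substrate=0 bound=2 product=11
t=12: arr=3 -> substrate=0 bound=3 product=13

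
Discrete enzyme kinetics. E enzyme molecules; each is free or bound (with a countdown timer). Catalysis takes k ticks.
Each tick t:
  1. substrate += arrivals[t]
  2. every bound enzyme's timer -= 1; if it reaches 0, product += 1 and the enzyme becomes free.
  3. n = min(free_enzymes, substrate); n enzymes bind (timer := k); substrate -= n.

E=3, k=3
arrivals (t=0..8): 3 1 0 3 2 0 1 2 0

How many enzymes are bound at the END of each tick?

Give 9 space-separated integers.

t=0: arr=3 -> substrate=0 bound=3 product=0
t=1: arr=1 -> substrate=1 bound=3 product=0
t=2: arr=0 -> substrate=1 bound=3 product=0
t=3: arr=3 -> substrate=1 bound=3 product=3
t=4: arr=2 -> substrate=3 bound=3 product=3
t=5: arr=0 -> substrate=3 bound=3 product=3
t=6: arr=1 -> substrate=1 bound=3 product=6
t=7: arr=2 -> substrate=3 bound=3 product=6
t=8: arr=0 -> substrate=3 bound=3 product=6

Answer: 3 3 3 3 3 3 3 3 3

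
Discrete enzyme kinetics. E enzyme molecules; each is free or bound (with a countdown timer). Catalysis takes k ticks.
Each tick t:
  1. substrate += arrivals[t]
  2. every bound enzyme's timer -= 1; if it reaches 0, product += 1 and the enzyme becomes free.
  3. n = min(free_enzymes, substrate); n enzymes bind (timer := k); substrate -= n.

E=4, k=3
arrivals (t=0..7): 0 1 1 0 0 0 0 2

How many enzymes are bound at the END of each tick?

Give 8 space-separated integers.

t=0: arr=0 -> substrate=0 bound=0 product=0
t=1: arr=1 -> substrate=0 bound=1 product=0
t=2: arr=1 -> substrate=0 bound=2 product=0
t=3: arr=0 -> substrate=0 bound=2 product=0
t=4: arr=0 -> substrate=0 bound=1 product=1
t=5: arr=0 -> substrate=0 bound=0 product=2
t=6: arr=0 -> substrate=0 bound=0 product=2
t=7: arr=2 -> substrate=0 bound=2 product=2

Answer: 0 1 2 2 1 0 0 2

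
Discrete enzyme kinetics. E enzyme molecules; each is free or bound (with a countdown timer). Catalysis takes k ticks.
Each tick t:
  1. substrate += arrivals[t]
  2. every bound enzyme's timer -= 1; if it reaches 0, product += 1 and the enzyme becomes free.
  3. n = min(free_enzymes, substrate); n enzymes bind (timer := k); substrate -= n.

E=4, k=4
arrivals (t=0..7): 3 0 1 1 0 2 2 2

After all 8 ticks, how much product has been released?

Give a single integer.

t=0: arr=3 -> substrate=0 bound=3 product=0
t=1: arr=0 -> substrate=0 bound=3 product=0
t=2: arr=1 -> substrate=0 bound=4 product=0
t=3: arr=1 -> substrate=1 bound=4 product=0
t=4: arr=0 -> substrate=0 bound=2 product=3
t=5: arr=2 -> substrate=0 bound=4 product=3
t=6: arr=2 -> substrate=1 bound=4 product=4
t=7: arr=2 -> substrate=3 bound=4 product=4

Answer: 4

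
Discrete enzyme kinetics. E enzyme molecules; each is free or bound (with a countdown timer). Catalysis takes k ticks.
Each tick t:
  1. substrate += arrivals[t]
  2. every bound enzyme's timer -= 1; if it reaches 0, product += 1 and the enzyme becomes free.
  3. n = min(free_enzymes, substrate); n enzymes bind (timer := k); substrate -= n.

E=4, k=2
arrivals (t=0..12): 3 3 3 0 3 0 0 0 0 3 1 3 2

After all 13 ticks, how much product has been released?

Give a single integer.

t=0: arr=3 -> substrate=0 bound=3 product=0
t=1: arr=3 -> substrate=2 bound=4 product=0
t=2: arr=3 -> substrate=2 bound=4 product=3
t=3: arr=0 -> substrate=1 bound=4 product=4
t=4: arr=3 -> substrate=1 bound=4 product=7
t=5: arr=0 -> substrate=0 bound=4 product=8
t=6: arr=0 -> substrate=0 bound=1 product=11
t=7: arr=0 -> substrate=0 bound=0 product=12
t=8: arr=0 -> substrate=0 bound=0 product=12
t=9: arr=3 -> substrate=0 bound=3 product=12
t=10: arr=1 -> substrate=0 bound=4 product=12
t=11: arr=3 -> substrate=0 bound=4 product=15
t=12: arr=2 -> substrate=1 bound=4 product=16

Answer: 16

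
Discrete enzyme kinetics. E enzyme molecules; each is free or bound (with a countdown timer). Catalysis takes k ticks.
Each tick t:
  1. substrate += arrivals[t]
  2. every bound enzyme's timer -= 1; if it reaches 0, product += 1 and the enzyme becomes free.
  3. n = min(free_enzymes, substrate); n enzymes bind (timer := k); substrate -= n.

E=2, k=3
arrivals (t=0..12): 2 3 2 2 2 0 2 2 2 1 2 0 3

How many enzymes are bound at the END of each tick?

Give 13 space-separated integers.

t=0: arr=2 -> substrate=0 bound=2 product=0
t=1: arr=3 -> substrate=3 bound=2 product=0
t=2: arr=2 -> substrate=5 bound=2 product=0
t=3: arr=2 -> substrate=5 bound=2 product=2
t=4: arr=2 -> substrate=7 bound=2 product=2
t=5: arr=0 -> substrate=7 bound=2 product=2
t=6: arr=2 -> substrate=7 bound=2 product=4
t=7: arr=2 -> substrate=9 bound=2 product=4
t=8: arr=2 -> substrate=11 bound=2 product=4
t=9: arr=1 -> substrate=10 bound=2 product=6
t=10: arr=2 -> substrate=12 bound=2 product=6
t=11: arr=0 -> substrate=12 bound=2 product=6
t=12: arr=3 -> substrate=13 bound=2 product=8

Answer: 2 2 2 2 2 2 2 2 2 2 2 2 2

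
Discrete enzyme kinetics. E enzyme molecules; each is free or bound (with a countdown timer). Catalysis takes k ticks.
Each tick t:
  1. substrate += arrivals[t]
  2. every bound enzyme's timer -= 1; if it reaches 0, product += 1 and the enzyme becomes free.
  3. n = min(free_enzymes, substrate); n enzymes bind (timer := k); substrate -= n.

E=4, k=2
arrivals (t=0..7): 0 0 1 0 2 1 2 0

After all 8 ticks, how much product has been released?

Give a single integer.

t=0: arr=0 -> substrate=0 bound=0 product=0
t=1: arr=0 -> substrate=0 bound=0 product=0
t=2: arr=1 -> substrate=0 bound=1 product=0
t=3: arr=0 -> substrate=0 bound=1 product=0
t=4: arr=2 -> substrate=0 bound=2 product=1
t=5: arr=1 -> substrate=0 bound=3 product=1
t=6: arr=2 -> substrate=0 bound=3 product=3
t=7: arr=0 -> substrate=0 bound=2 product=4

Answer: 4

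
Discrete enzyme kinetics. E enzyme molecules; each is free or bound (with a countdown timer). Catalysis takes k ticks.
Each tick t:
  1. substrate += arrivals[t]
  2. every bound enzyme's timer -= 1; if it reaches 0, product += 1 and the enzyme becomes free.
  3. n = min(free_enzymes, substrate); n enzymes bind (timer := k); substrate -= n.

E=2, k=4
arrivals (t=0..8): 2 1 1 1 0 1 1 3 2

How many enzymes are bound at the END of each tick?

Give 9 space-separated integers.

Answer: 2 2 2 2 2 2 2 2 2

Derivation:
t=0: arr=2 -> substrate=0 bound=2 product=0
t=1: arr=1 -> substrate=1 bound=2 product=0
t=2: arr=1 -> substrate=2 bound=2 product=0
t=3: arr=1 -> substrate=3 bound=2 product=0
t=4: arr=0 -> substrate=1 bound=2 product=2
t=5: arr=1 -> substrate=2 bound=2 product=2
t=6: arr=1 -> substrate=3 bound=2 product=2
t=7: arr=3 -> substrate=6 bound=2 product=2
t=8: arr=2 -> substrate=6 bound=2 product=4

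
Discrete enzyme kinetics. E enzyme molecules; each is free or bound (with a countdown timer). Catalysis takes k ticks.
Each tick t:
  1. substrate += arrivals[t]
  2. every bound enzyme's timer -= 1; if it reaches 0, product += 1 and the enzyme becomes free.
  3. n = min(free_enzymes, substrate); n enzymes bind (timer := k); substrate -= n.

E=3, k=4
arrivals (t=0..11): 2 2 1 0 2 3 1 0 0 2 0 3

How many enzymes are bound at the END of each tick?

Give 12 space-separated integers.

Answer: 2 3 3 3 3 3 3 3 3 3 3 3

Derivation:
t=0: arr=2 -> substrate=0 bound=2 product=0
t=1: arr=2 -> substrate=1 bound=3 product=0
t=2: arr=1 -> substrate=2 bound=3 product=0
t=3: arr=0 -> substrate=2 bound=3 product=0
t=4: arr=2 -> substrate=2 bound=3 product=2
t=5: arr=3 -> substrate=4 bound=3 product=3
t=6: arr=1 -> substrate=5 bound=3 product=3
t=7: arr=0 -> substrate=5 bound=3 product=3
t=8: arr=0 -> substrate=3 bound=3 product=5
t=9: arr=2 -> substrate=4 bound=3 product=6
t=10: arr=0 -> substrate=4 bound=3 product=6
t=11: arr=3 -> substrate=7 bound=3 product=6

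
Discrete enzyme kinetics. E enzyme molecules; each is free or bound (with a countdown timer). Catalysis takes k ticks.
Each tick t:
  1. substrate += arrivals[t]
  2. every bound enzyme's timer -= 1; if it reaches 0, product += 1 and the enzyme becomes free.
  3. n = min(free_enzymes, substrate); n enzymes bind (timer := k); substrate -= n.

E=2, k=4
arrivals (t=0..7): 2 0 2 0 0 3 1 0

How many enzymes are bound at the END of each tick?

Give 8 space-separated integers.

Answer: 2 2 2 2 2 2 2 2

Derivation:
t=0: arr=2 -> substrate=0 bound=2 product=0
t=1: arr=0 -> substrate=0 bound=2 product=0
t=2: arr=2 -> substrate=2 bound=2 product=0
t=3: arr=0 -> substrate=2 bound=2 product=0
t=4: arr=0 -> substrate=0 bound=2 product=2
t=5: arr=3 -> substrate=3 bound=2 product=2
t=6: arr=1 -> substrate=4 bound=2 product=2
t=7: arr=0 -> substrate=4 bound=2 product=2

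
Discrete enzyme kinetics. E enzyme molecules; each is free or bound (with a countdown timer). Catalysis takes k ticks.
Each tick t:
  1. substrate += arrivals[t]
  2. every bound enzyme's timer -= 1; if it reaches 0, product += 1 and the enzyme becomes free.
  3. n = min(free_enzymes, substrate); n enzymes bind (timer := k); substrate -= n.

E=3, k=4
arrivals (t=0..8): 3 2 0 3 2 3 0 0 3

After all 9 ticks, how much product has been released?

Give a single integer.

t=0: arr=3 -> substrate=0 bound=3 product=0
t=1: arr=2 -> substrate=2 bound=3 product=0
t=2: arr=0 -> substrate=2 bound=3 product=0
t=3: arr=3 -> substrate=5 bound=3 product=0
t=4: arr=2 -> substrate=4 bound=3 product=3
t=5: arr=3 -> substrate=7 bound=3 product=3
t=6: arr=0 -> substrate=7 bound=3 product=3
t=7: arr=0 -> substrate=7 bound=3 product=3
t=8: arr=3 -> substrate=7 bound=3 product=6

Answer: 6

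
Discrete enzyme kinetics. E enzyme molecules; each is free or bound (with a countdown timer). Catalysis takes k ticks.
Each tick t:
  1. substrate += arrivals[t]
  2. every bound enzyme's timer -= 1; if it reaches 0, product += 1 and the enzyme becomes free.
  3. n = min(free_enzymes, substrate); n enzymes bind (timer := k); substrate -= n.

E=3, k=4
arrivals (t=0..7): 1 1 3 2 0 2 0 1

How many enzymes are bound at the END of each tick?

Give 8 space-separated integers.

Answer: 1 2 3 3 3 3 3 3

Derivation:
t=0: arr=1 -> substrate=0 bound=1 product=0
t=1: arr=1 -> substrate=0 bound=2 product=0
t=2: arr=3 -> substrate=2 bound=3 product=0
t=3: arr=2 -> substrate=4 bound=3 product=0
t=4: arr=0 -> substrate=3 bound=3 product=1
t=5: arr=2 -> substrate=4 bound=3 product=2
t=6: arr=0 -> substrate=3 bound=3 product=3
t=7: arr=1 -> substrate=4 bound=3 product=3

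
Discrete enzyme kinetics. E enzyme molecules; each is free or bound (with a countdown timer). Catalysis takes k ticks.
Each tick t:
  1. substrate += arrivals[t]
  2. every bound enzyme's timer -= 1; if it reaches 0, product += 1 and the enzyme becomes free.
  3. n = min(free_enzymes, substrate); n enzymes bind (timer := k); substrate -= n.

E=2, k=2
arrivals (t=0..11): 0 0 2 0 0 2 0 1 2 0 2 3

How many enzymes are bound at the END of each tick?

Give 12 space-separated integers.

Answer: 0 0 2 2 0 2 2 1 2 2 2 2

Derivation:
t=0: arr=0 -> substrate=0 bound=0 product=0
t=1: arr=0 -> substrate=0 bound=0 product=0
t=2: arr=2 -> substrate=0 bound=2 product=0
t=3: arr=0 -> substrate=0 bound=2 product=0
t=4: arr=0 -> substrate=0 bound=0 product=2
t=5: arr=2 -> substrate=0 bound=2 product=2
t=6: arr=0 -> substrate=0 bound=2 product=2
t=7: arr=1 -> substrate=0 bound=1 product=4
t=8: arr=2 -> substrate=1 bound=2 product=4
t=9: arr=0 -> substrate=0 bound=2 product=5
t=10: arr=2 -> substrate=1 bound=2 product=6
t=11: arr=3 -> substrate=3 bound=2 product=7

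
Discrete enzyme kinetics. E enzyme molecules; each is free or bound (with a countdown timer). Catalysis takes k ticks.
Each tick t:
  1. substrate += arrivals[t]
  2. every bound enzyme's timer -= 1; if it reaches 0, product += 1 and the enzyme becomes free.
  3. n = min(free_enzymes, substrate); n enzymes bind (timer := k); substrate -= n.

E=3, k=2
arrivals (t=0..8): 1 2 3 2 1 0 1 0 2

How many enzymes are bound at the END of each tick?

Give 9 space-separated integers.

t=0: arr=1 -> substrate=0 bound=1 product=0
t=1: arr=2 -> substrate=0 bound=3 product=0
t=2: arr=3 -> substrate=2 bound=3 product=1
t=3: arr=2 -> substrate=2 bound=3 product=3
t=4: arr=1 -> substrate=2 bound=3 product=4
t=5: arr=0 -> substrate=0 bound=3 product=6
t=6: arr=1 -> substrate=0 bound=3 product=7
t=7: arr=0 -> substrate=0 bound=1 product=9
t=8: arr=2 -> substrate=0 bound=2 product=10

Answer: 1 3 3 3 3 3 3 1 2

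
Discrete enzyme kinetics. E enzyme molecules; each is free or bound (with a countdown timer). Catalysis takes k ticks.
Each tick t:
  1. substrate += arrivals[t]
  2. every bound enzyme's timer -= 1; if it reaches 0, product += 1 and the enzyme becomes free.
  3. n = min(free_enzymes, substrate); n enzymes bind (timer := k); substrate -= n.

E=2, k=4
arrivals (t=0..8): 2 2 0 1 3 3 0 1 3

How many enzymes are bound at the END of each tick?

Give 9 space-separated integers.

Answer: 2 2 2 2 2 2 2 2 2

Derivation:
t=0: arr=2 -> substrate=0 bound=2 product=0
t=1: arr=2 -> substrate=2 bound=2 product=0
t=2: arr=0 -> substrate=2 bound=2 product=0
t=3: arr=1 -> substrate=3 bound=2 product=0
t=4: arr=3 -> substrate=4 bound=2 product=2
t=5: arr=3 -> substrate=7 bound=2 product=2
t=6: arr=0 -> substrate=7 bound=2 product=2
t=7: arr=1 -> substrate=8 bound=2 product=2
t=8: arr=3 -> substrate=9 bound=2 product=4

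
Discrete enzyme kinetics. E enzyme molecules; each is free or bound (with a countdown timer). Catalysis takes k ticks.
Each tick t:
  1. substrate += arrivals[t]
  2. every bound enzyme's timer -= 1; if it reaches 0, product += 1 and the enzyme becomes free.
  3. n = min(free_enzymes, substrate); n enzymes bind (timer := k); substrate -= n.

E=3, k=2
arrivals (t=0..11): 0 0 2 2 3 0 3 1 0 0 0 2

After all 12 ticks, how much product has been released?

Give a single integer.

t=0: arr=0 -> substrate=0 bound=0 product=0
t=1: arr=0 -> substrate=0 bound=0 product=0
t=2: arr=2 -> substrate=0 bound=2 product=0
t=3: arr=2 -> substrate=1 bound=3 product=0
t=4: arr=3 -> substrate=2 bound=3 product=2
t=5: arr=0 -> substrate=1 bound=3 product=3
t=6: arr=3 -> substrate=2 bound=3 product=5
t=7: arr=1 -> substrate=2 bound=3 product=6
t=8: arr=0 -> substrate=0 bound=3 product=8
t=9: arr=0 -> substrate=0 bound=2 product=9
t=10: arr=0 -> substrate=0 bound=0 product=11
t=11: arr=2 -> substrate=0 bound=2 product=11

Answer: 11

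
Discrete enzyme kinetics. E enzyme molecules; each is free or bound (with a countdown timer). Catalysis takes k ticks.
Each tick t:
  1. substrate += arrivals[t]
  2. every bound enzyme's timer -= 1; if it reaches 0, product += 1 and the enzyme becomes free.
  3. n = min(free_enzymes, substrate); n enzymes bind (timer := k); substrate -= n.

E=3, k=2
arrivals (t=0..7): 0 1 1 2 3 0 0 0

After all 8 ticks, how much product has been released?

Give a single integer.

Answer: 7

Derivation:
t=0: arr=0 -> substrate=0 bound=0 product=0
t=1: arr=1 -> substrate=0 bound=1 product=0
t=2: arr=1 -> substrate=0 bound=2 product=0
t=3: arr=2 -> substrate=0 bound=3 product=1
t=4: arr=3 -> substrate=2 bound=3 product=2
t=5: arr=0 -> substrate=0 bound=3 product=4
t=6: arr=0 -> substrate=0 bound=2 product=5
t=7: arr=0 -> substrate=0 bound=0 product=7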